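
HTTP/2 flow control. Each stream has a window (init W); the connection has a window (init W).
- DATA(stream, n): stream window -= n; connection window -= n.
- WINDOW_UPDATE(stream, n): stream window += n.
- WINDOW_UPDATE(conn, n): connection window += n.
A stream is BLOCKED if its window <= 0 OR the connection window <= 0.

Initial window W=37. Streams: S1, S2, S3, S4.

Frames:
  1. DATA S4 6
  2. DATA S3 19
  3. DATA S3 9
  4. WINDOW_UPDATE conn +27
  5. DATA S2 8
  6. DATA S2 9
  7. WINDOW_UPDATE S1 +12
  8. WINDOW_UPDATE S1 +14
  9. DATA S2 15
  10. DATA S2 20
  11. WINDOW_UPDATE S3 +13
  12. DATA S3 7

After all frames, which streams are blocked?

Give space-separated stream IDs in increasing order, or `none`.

Answer: S1 S2 S3 S4

Derivation:
Op 1: conn=31 S1=37 S2=37 S3=37 S4=31 blocked=[]
Op 2: conn=12 S1=37 S2=37 S3=18 S4=31 blocked=[]
Op 3: conn=3 S1=37 S2=37 S3=9 S4=31 blocked=[]
Op 4: conn=30 S1=37 S2=37 S3=9 S4=31 blocked=[]
Op 5: conn=22 S1=37 S2=29 S3=9 S4=31 blocked=[]
Op 6: conn=13 S1=37 S2=20 S3=9 S4=31 blocked=[]
Op 7: conn=13 S1=49 S2=20 S3=9 S4=31 blocked=[]
Op 8: conn=13 S1=63 S2=20 S3=9 S4=31 blocked=[]
Op 9: conn=-2 S1=63 S2=5 S3=9 S4=31 blocked=[1, 2, 3, 4]
Op 10: conn=-22 S1=63 S2=-15 S3=9 S4=31 blocked=[1, 2, 3, 4]
Op 11: conn=-22 S1=63 S2=-15 S3=22 S4=31 blocked=[1, 2, 3, 4]
Op 12: conn=-29 S1=63 S2=-15 S3=15 S4=31 blocked=[1, 2, 3, 4]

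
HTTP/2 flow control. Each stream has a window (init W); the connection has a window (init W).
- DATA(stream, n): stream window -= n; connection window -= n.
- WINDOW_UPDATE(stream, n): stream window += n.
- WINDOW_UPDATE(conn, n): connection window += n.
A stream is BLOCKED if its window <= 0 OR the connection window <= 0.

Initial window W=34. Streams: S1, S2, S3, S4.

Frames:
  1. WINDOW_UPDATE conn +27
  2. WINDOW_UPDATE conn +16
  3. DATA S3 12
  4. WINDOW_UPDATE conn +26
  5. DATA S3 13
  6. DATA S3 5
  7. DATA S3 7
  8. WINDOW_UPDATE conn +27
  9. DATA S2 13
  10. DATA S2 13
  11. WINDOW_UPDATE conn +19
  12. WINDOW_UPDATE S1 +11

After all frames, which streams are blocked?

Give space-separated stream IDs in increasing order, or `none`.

Answer: S3

Derivation:
Op 1: conn=61 S1=34 S2=34 S3=34 S4=34 blocked=[]
Op 2: conn=77 S1=34 S2=34 S3=34 S4=34 blocked=[]
Op 3: conn=65 S1=34 S2=34 S3=22 S4=34 blocked=[]
Op 4: conn=91 S1=34 S2=34 S3=22 S4=34 blocked=[]
Op 5: conn=78 S1=34 S2=34 S3=9 S4=34 blocked=[]
Op 6: conn=73 S1=34 S2=34 S3=4 S4=34 blocked=[]
Op 7: conn=66 S1=34 S2=34 S3=-3 S4=34 blocked=[3]
Op 8: conn=93 S1=34 S2=34 S3=-3 S4=34 blocked=[3]
Op 9: conn=80 S1=34 S2=21 S3=-3 S4=34 blocked=[3]
Op 10: conn=67 S1=34 S2=8 S3=-3 S4=34 blocked=[3]
Op 11: conn=86 S1=34 S2=8 S3=-3 S4=34 blocked=[3]
Op 12: conn=86 S1=45 S2=8 S3=-3 S4=34 blocked=[3]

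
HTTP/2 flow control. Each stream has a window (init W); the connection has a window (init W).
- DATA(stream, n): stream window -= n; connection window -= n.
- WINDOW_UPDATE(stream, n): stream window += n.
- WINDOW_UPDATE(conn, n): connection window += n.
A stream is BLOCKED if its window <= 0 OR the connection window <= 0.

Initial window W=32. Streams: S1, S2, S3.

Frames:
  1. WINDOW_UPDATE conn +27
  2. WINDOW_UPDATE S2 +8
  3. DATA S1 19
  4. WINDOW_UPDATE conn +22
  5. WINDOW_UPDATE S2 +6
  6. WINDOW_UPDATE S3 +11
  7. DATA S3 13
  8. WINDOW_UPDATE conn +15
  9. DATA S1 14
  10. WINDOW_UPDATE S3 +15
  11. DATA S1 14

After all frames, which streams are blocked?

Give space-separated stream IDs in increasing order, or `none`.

Op 1: conn=59 S1=32 S2=32 S3=32 blocked=[]
Op 2: conn=59 S1=32 S2=40 S3=32 blocked=[]
Op 3: conn=40 S1=13 S2=40 S3=32 blocked=[]
Op 4: conn=62 S1=13 S2=40 S3=32 blocked=[]
Op 5: conn=62 S1=13 S2=46 S3=32 blocked=[]
Op 6: conn=62 S1=13 S2=46 S3=43 blocked=[]
Op 7: conn=49 S1=13 S2=46 S3=30 blocked=[]
Op 8: conn=64 S1=13 S2=46 S3=30 blocked=[]
Op 9: conn=50 S1=-1 S2=46 S3=30 blocked=[1]
Op 10: conn=50 S1=-1 S2=46 S3=45 blocked=[1]
Op 11: conn=36 S1=-15 S2=46 S3=45 blocked=[1]

Answer: S1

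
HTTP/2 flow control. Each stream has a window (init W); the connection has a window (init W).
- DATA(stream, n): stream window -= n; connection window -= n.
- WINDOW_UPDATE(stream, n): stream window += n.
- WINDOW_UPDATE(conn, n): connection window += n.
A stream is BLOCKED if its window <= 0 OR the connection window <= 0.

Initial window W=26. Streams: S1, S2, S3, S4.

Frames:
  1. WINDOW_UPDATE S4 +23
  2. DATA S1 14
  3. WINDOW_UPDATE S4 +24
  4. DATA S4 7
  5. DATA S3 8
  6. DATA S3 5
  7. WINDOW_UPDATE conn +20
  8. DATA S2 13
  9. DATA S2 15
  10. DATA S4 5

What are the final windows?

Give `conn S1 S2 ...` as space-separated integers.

Op 1: conn=26 S1=26 S2=26 S3=26 S4=49 blocked=[]
Op 2: conn=12 S1=12 S2=26 S3=26 S4=49 blocked=[]
Op 3: conn=12 S1=12 S2=26 S3=26 S4=73 blocked=[]
Op 4: conn=5 S1=12 S2=26 S3=26 S4=66 blocked=[]
Op 5: conn=-3 S1=12 S2=26 S3=18 S4=66 blocked=[1, 2, 3, 4]
Op 6: conn=-8 S1=12 S2=26 S3=13 S4=66 blocked=[1, 2, 3, 4]
Op 7: conn=12 S1=12 S2=26 S3=13 S4=66 blocked=[]
Op 8: conn=-1 S1=12 S2=13 S3=13 S4=66 blocked=[1, 2, 3, 4]
Op 9: conn=-16 S1=12 S2=-2 S3=13 S4=66 blocked=[1, 2, 3, 4]
Op 10: conn=-21 S1=12 S2=-2 S3=13 S4=61 blocked=[1, 2, 3, 4]

Answer: -21 12 -2 13 61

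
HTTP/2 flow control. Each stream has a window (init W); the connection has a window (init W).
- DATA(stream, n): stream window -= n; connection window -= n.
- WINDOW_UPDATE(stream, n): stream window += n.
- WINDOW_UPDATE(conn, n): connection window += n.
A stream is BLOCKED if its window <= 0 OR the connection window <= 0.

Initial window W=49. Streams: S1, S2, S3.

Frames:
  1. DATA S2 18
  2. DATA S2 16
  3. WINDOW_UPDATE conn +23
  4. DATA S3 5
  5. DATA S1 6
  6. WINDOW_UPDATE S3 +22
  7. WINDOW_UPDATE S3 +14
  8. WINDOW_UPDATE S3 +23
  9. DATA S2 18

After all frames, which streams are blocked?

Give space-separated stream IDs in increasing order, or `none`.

Answer: S2

Derivation:
Op 1: conn=31 S1=49 S2=31 S3=49 blocked=[]
Op 2: conn=15 S1=49 S2=15 S3=49 blocked=[]
Op 3: conn=38 S1=49 S2=15 S3=49 blocked=[]
Op 4: conn=33 S1=49 S2=15 S3=44 blocked=[]
Op 5: conn=27 S1=43 S2=15 S3=44 blocked=[]
Op 6: conn=27 S1=43 S2=15 S3=66 blocked=[]
Op 7: conn=27 S1=43 S2=15 S3=80 blocked=[]
Op 8: conn=27 S1=43 S2=15 S3=103 blocked=[]
Op 9: conn=9 S1=43 S2=-3 S3=103 blocked=[2]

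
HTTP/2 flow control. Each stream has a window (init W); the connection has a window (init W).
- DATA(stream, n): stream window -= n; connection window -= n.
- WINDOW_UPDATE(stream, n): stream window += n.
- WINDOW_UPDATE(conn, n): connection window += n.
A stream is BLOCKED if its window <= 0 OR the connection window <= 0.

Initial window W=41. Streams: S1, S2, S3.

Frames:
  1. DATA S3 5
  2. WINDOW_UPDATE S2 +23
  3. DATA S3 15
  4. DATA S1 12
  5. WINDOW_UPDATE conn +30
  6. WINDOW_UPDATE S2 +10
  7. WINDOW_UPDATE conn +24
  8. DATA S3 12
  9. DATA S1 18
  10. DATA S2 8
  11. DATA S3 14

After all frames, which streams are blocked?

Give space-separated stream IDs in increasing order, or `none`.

Answer: S3

Derivation:
Op 1: conn=36 S1=41 S2=41 S3=36 blocked=[]
Op 2: conn=36 S1=41 S2=64 S3=36 blocked=[]
Op 3: conn=21 S1=41 S2=64 S3=21 blocked=[]
Op 4: conn=9 S1=29 S2=64 S3=21 blocked=[]
Op 5: conn=39 S1=29 S2=64 S3=21 blocked=[]
Op 6: conn=39 S1=29 S2=74 S3=21 blocked=[]
Op 7: conn=63 S1=29 S2=74 S3=21 blocked=[]
Op 8: conn=51 S1=29 S2=74 S3=9 blocked=[]
Op 9: conn=33 S1=11 S2=74 S3=9 blocked=[]
Op 10: conn=25 S1=11 S2=66 S3=9 blocked=[]
Op 11: conn=11 S1=11 S2=66 S3=-5 blocked=[3]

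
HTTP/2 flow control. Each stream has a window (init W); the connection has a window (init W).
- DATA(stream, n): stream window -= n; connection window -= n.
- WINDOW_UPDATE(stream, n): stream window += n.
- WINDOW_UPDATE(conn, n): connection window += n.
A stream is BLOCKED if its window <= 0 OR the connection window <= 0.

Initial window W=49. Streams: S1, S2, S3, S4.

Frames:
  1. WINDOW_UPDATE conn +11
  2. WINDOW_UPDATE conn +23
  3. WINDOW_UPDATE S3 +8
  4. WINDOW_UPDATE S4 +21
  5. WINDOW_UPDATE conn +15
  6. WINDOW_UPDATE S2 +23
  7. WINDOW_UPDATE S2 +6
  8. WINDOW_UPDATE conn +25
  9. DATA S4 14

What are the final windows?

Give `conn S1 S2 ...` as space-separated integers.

Answer: 109 49 78 57 56

Derivation:
Op 1: conn=60 S1=49 S2=49 S3=49 S4=49 blocked=[]
Op 2: conn=83 S1=49 S2=49 S3=49 S4=49 blocked=[]
Op 3: conn=83 S1=49 S2=49 S3=57 S4=49 blocked=[]
Op 4: conn=83 S1=49 S2=49 S3=57 S4=70 blocked=[]
Op 5: conn=98 S1=49 S2=49 S3=57 S4=70 blocked=[]
Op 6: conn=98 S1=49 S2=72 S3=57 S4=70 blocked=[]
Op 7: conn=98 S1=49 S2=78 S3=57 S4=70 blocked=[]
Op 8: conn=123 S1=49 S2=78 S3=57 S4=70 blocked=[]
Op 9: conn=109 S1=49 S2=78 S3=57 S4=56 blocked=[]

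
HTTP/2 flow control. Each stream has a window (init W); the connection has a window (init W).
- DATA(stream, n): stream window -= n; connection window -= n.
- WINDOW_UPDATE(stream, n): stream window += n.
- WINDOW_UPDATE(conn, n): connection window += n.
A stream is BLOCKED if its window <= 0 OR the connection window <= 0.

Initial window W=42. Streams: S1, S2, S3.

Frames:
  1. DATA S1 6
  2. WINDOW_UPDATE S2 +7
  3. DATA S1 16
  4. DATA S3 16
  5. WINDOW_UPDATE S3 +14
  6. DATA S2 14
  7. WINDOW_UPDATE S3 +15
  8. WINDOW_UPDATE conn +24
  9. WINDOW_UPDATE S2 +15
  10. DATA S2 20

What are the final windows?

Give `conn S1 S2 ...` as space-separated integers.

Answer: -6 20 30 55

Derivation:
Op 1: conn=36 S1=36 S2=42 S3=42 blocked=[]
Op 2: conn=36 S1=36 S2=49 S3=42 blocked=[]
Op 3: conn=20 S1=20 S2=49 S3=42 blocked=[]
Op 4: conn=4 S1=20 S2=49 S3=26 blocked=[]
Op 5: conn=4 S1=20 S2=49 S3=40 blocked=[]
Op 6: conn=-10 S1=20 S2=35 S3=40 blocked=[1, 2, 3]
Op 7: conn=-10 S1=20 S2=35 S3=55 blocked=[1, 2, 3]
Op 8: conn=14 S1=20 S2=35 S3=55 blocked=[]
Op 9: conn=14 S1=20 S2=50 S3=55 blocked=[]
Op 10: conn=-6 S1=20 S2=30 S3=55 blocked=[1, 2, 3]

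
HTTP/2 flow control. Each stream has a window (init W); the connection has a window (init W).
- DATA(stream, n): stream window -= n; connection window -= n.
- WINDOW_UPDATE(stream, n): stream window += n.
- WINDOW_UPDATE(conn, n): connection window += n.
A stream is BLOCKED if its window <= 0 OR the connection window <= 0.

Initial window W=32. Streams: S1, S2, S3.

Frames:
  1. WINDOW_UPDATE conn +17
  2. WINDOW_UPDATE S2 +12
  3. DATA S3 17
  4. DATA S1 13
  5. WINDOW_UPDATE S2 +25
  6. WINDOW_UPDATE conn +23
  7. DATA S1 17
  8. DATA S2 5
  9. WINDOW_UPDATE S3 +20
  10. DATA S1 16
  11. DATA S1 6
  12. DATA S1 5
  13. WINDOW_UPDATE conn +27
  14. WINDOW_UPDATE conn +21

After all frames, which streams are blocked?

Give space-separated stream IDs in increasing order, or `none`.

Op 1: conn=49 S1=32 S2=32 S3=32 blocked=[]
Op 2: conn=49 S1=32 S2=44 S3=32 blocked=[]
Op 3: conn=32 S1=32 S2=44 S3=15 blocked=[]
Op 4: conn=19 S1=19 S2=44 S3=15 blocked=[]
Op 5: conn=19 S1=19 S2=69 S3=15 blocked=[]
Op 6: conn=42 S1=19 S2=69 S3=15 blocked=[]
Op 7: conn=25 S1=2 S2=69 S3=15 blocked=[]
Op 8: conn=20 S1=2 S2=64 S3=15 blocked=[]
Op 9: conn=20 S1=2 S2=64 S3=35 blocked=[]
Op 10: conn=4 S1=-14 S2=64 S3=35 blocked=[1]
Op 11: conn=-2 S1=-20 S2=64 S3=35 blocked=[1, 2, 3]
Op 12: conn=-7 S1=-25 S2=64 S3=35 blocked=[1, 2, 3]
Op 13: conn=20 S1=-25 S2=64 S3=35 blocked=[1]
Op 14: conn=41 S1=-25 S2=64 S3=35 blocked=[1]

Answer: S1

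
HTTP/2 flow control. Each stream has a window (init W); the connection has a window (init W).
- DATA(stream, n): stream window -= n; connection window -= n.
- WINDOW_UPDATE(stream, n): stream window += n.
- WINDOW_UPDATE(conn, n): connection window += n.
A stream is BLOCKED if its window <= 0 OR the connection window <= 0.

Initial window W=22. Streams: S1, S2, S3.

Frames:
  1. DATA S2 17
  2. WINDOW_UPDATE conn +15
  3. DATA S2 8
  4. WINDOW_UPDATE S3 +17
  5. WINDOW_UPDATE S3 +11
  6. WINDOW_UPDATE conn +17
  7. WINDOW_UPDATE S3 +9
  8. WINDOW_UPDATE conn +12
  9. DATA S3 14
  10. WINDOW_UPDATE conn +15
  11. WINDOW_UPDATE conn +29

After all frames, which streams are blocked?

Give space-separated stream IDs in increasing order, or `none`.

Answer: S2

Derivation:
Op 1: conn=5 S1=22 S2=5 S3=22 blocked=[]
Op 2: conn=20 S1=22 S2=5 S3=22 blocked=[]
Op 3: conn=12 S1=22 S2=-3 S3=22 blocked=[2]
Op 4: conn=12 S1=22 S2=-3 S3=39 blocked=[2]
Op 5: conn=12 S1=22 S2=-3 S3=50 blocked=[2]
Op 6: conn=29 S1=22 S2=-3 S3=50 blocked=[2]
Op 7: conn=29 S1=22 S2=-3 S3=59 blocked=[2]
Op 8: conn=41 S1=22 S2=-3 S3=59 blocked=[2]
Op 9: conn=27 S1=22 S2=-3 S3=45 blocked=[2]
Op 10: conn=42 S1=22 S2=-3 S3=45 blocked=[2]
Op 11: conn=71 S1=22 S2=-3 S3=45 blocked=[2]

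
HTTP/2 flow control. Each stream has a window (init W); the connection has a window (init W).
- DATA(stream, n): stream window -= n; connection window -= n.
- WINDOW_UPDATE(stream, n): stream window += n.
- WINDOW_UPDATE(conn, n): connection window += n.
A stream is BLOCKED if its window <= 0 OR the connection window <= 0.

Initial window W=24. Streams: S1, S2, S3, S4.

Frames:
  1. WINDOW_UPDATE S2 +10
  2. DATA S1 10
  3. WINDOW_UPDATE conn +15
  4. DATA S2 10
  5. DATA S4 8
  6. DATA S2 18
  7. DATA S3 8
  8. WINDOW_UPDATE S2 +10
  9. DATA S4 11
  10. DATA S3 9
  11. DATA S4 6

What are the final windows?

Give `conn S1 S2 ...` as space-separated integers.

Answer: -41 14 16 7 -1

Derivation:
Op 1: conn=24 S1=24 S2=34 S3=24 S4=24 blocked=[]
Op 2: conn=14 S1=14 S2=34 S3=24 S4=24 blocked=[]
Op 3: conn=29 S1=14 S2=34 S3=24 S4=24 blocked=[]
Op 4: conn=19 S1=14 S2=24 S3=24 S4=24 blocked=[]
Op 5: conn=11 S1=14 S2=24 S3=24 S4=16 blocked=[]
Op 6: conn=-7 S1=14 S2=6 S3=24 S4=16 blocked=[1, 2, 3, 4]
Op 7: conn=-15 S1=14 S2=6 S3=16 S4=16 blocked=[1, 2, 3, 4]
Op 8: conn=-15 S1=14 S2=16 S3=16 S4=16 blocked=[1, 2, 3, 4]
Op 9: conn=-26 S1=14 S2=16 S3=16 S4=5 blocked=[1, 2, 3, 4]
Op 10: conn=-35 S1=14 S2=16 S3=7 S4=5 blocked=[1, 2, 3, 4]
Op 11: conn=-41 S1=14 S2=16 S3=7 S4=-1 blocked=[1, 2, 3, 4]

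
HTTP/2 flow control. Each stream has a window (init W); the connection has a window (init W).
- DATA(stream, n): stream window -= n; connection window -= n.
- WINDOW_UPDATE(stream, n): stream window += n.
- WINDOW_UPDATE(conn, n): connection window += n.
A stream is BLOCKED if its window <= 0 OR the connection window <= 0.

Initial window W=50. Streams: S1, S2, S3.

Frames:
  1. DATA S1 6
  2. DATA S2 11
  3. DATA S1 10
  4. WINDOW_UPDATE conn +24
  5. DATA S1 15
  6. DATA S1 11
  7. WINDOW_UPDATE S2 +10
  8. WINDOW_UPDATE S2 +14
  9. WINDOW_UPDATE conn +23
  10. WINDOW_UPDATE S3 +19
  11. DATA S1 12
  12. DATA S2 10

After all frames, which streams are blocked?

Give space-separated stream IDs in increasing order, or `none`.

Answer: S1

Derivation:
Op 1: conn=44 S1=44 S2=50 S3=50 blocked=[]
Op 2: conn=33 S1=44 S2=39 S3=50 blocked=[]
Op 3: conn=23 S1=34 S2=39 S3=50 blocked=[]
Op 4: conn=47 S1=34 S2=39 S3=50 blocked=[]
Op 5: conn=32 S1=19 S2=39 S3=50 blocked=[]
Op 6: conn=21 S1=8 S2=39 S3=50 blocked=[]
Op 7: conn=21 S1=8 S2=49 S3=50 blocked=[]
Op 8: conn=21 S1=8 S2=63 S3=50 blocked=[]
Op 9: conn=44 S1=8 S2=63 S3=50 blocked=[]
Op 10: conn=44 S1=8 S2=63 S3=69 blocked=[]
Op 11: conn=32 S1=-4 S2=63 S3=69 blocked=[1]
Op 12: conn=22 S1=-4 S2=53 S3=69 blocked=[1]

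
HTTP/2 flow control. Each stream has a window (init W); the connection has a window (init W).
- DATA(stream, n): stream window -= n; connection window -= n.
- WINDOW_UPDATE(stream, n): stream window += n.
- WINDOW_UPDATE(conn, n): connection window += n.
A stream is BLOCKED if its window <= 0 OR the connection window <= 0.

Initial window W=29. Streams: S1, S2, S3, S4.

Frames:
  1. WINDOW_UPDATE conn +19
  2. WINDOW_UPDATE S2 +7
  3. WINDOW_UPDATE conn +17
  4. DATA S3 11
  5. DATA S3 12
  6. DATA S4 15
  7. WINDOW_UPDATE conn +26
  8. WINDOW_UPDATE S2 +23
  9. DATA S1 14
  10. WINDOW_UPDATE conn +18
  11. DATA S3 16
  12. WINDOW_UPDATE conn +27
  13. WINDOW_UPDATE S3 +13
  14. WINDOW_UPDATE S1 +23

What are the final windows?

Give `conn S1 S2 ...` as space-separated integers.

Op 1: conn=48 S1=29 S2=29 S3=29 S4=29 blocked=[]
Op 2: conn=48 S1=29 S2=36 S3=29 S4=29 blocked=[]
Op 3: conn=65 S1=29 S2=36 S3=29 S4=29 blocked=[]
Op 4: conn=54 S1=29 S2=36 S3=18 S4=29 blocked=[]
Op 5: conn=42 S1=29 S2=36 S3=6 S4=29 blocked=[]
Op 6: conn=27 S1=29 S2=36 S3=6 S4=14 blocked=[]
Op 7: conn=53 S1=29 S2=36 S3=6 S4=14 blocked=[]
Op 8: conn=53 S1=29 S2=59 S3=6 S4=14 blocked=[]
Op 9: conn=39 S1=15 S2=59 S3=6 S4=14 blocked=[]
Op 10: conn=57 S1=15 S2=59 S3=6 S4=14 blocked=[]
Op 11: conn=41 S1=15 S2=59 S3=-10 S4=14 blocked=[3]
Op 12: conn=68 S1=15 S2=59 S3=-10 S4=14 blocked=[3]
Op 13: conn=68 S1=15 S2=59 S3=3 S4=14 blocked=[]
Op 14: conn=68 S1=38 S2=59 S3=3 S4=14 blocked=[]

Answer: 68 38 59 3 14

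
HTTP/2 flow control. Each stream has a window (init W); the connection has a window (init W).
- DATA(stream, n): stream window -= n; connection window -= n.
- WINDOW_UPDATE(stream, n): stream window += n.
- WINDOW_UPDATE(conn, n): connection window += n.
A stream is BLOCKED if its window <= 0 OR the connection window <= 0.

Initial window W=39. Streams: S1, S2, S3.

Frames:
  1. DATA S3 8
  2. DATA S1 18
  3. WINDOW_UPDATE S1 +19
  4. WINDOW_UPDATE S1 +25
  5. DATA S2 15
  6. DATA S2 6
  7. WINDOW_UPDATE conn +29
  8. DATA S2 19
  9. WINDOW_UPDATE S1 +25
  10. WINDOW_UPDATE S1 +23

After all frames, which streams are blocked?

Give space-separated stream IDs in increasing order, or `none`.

Op 1: conn=31 S1=39 S2=39 S3=31 blocked=[]
Op 2: conn=13 S1=21 S2=39 S3=31 blocked=[]
Op 3: conn=13 S1=40 S2=39 S3=31 blocked=[]
Op 4: conn=13 S1=65 S2=39 S3=31 blocked=[]
Op 5: conn=-2 S1=65 S2=24 S3=31 blocked=[1, 2, 3]
Op 6: conn=-8 S1=65 S2=18 S3=31 blocked=[1, 2, 3]
Op 7: conn=21 S1=65 S2=18 S3=31 blocked=[]
Op 8: conn=2 S1=65 S2=-1 S3=31 blocked=[2]
Op 9: conn=2 S1=90 S2=-1 S3=31 blocked=[2]
Op 10: conn=2 S1=113 S2=-1 S3=31 blocked=[2]

Answer: S2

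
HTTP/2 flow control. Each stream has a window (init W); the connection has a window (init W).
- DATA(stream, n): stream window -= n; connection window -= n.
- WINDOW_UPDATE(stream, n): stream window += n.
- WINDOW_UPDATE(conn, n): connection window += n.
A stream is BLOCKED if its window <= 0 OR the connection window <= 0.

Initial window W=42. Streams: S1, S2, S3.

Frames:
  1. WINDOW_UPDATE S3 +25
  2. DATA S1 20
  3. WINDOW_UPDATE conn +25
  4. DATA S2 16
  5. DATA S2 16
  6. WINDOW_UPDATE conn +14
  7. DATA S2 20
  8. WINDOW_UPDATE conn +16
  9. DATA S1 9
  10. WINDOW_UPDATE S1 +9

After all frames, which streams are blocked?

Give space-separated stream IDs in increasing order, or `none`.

Answer: S2

Derivation:
Op 1: conn=42 S1=42 S2=42 S3=67 blocked=[]
Op 2: conn=22 S1=22 S2=42 S3=67 blocked=[]
Op 3: conn=47 S1=22 S2=42 S3=67 blocked=[]
Op 4: conn=31 S1=22 S2=26 S3=67 blocked=[]
Op 5: conn=15 S1=22 S2=10 S3=67 blocked=[]
Op 6: conn=29 S1=22 S2=10 S3=67 blocked=[]
Op 7: conn=9 S1=22 S2=-10 S3=67 blocked=[2]
Op 8: conn=25 S1=22 S2=-10 S3=67 blocked=[2]
Op 9: conn=16 S1=13 S2=-10 S3=67 blocked=[2]
Op 10: conn=16 S1=22 S2=-10 S3=67 blocked=[2]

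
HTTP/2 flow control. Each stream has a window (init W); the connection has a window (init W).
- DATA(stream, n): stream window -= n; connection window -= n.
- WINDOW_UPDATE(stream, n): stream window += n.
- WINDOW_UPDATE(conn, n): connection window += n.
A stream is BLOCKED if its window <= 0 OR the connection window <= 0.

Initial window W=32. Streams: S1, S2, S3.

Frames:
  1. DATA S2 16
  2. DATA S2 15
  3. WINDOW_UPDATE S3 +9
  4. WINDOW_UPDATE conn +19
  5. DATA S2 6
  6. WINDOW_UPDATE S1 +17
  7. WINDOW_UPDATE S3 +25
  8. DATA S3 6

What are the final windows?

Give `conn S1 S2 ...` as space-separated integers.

Answer: 8 49 -5 60

Derivation:
Op 1: conn=16 S1=32 S2=16 S3=32 blocked=[]
Op 2: conn=1 S1=32 S2=1 S3=32 blocked=[]
Op 3: conn=1 S1=32 S2=1 S3=41 blocked=[]
Op 4: conn=20 S1=32 S2=1 S3=41 blocked=[]
Op 5: conn=14 S1=32 S2=-5 S3=41 blocked=[2]
Op 6: conn=14 S1=49 S2=-5 S3=41 blocked=[2]
Op 7: conn=14 S1=49 S2=-5 S3=66 blocked=[2]
Op 8: conn=8 S1=49 S2=-5 S3=60 blocked=[2]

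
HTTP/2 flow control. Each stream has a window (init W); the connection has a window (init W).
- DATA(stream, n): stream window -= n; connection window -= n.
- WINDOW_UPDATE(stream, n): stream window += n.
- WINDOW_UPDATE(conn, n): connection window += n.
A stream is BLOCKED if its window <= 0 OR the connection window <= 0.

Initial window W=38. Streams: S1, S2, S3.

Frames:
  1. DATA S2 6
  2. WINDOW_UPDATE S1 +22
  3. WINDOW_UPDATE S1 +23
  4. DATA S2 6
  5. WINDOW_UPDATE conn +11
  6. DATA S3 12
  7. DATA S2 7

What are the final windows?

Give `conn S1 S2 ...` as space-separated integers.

Answer: 18 83 19 26

Derivation:
Op 1: conn=32 S1=38 S2=32 S3=38 blocked=[]
Op 2: conn=32 S1=60 S2=32 S3=38 blocked=[]
Op 3: conn=32 S1=83 S2=32 S3=38 blocked=[]
Op 4: conn=26 S1=83 S2=26 S3=38 blocked=[]
Op 5: conn=37 S1=83 S2=26 S3=38 blocked=[]
Op 6: conn=25 S1=83 S2=26 S3=26 blocked=[]
Op 7: conn=18 S1=83 S2=19 S3=26 blocked=[]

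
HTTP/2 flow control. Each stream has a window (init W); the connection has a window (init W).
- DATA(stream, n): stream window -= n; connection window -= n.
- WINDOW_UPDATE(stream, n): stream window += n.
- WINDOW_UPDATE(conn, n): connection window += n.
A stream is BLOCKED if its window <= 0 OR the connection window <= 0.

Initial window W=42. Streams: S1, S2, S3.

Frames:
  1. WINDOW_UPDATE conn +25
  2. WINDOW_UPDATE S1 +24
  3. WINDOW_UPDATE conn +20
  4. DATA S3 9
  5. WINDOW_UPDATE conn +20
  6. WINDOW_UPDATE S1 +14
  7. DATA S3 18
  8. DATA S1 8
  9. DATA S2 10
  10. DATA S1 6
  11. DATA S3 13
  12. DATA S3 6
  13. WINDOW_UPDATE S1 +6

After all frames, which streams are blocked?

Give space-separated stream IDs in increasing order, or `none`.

Op 1: conn=67 S1=42 S2=42 S3=42 blocked=[]
Op 2: conn=67 S1=66 S2=42 S3=42 blocked=[]
Op 3: conn=87 S1=66 S2=42 S3=42 blocked=[]
Op 4: conn=78 S1=66 S2=42 S3=33 blocked=[]
Op 5: conn=98 S1=66 S2=42 S3=33 blocked=[]
Op 6: conn=98 S1=80 S2=42 S3=33 blocked=[]
Op 7: conn=80 S1=80 S2=42 S3=15 blocked=[]
Op 8: conn=72 S1=72 S2=42 S3=15 blocked=[]
Op 9: conn=62 S1=72 S2=32 S3=15 blocked=[]
Op 10: conn=56 S1=66 S2=32 S3=15 blocked=[]
Op 11: conn=43 S1=66 S2=32 S3=2 blocked=[]
Op 12: conn=37 S1=66 S2=32 S3=-4 blocked=[3]
Op 13: conn=37 S1=72 S2=32 S3=-4 blocked=[3]

Answer: S3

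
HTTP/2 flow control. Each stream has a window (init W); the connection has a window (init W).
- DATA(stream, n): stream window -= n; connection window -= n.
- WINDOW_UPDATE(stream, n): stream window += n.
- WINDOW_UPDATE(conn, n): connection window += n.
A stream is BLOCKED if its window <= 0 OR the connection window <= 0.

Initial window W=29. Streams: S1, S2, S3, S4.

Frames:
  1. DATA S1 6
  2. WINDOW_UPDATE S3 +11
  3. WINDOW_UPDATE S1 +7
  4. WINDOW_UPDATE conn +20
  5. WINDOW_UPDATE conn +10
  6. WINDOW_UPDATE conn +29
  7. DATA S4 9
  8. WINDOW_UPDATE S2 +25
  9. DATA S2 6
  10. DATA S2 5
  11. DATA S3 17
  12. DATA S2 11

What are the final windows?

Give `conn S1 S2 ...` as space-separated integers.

Op 1: conn=23 S1=23 S2=29 S3=29 S4=29 blocked=[]
Op 2: conn=23 S1=23 S2=29 S3=40 S4=29 blocked=[]
Op 3: conn=23 S1=30 S2=29 S3=40 S4=29 blocked=[]
Op 4: conn=43 S1=30 S2=29 S3=40 S4=29 blocked=[]
Op 5: conn=53 S1=30 S2=29 S3=40 S4=29 blocked=[]
Op 6: conn=82 S1=30 S2=29 S3=40 S4=29 blocked=[]
Op 7: conn=73 S1=30 S2=29 S3=40 S4=20 blocked=[]
Op 8: conn=73 S1=30 S2=54 S3=40 S4=20 blocked=[]
Op 9: conn=67 S1=30 S2=48 S3=40 S4=20 blocked=[]
Op 10: conn=62 S1=30 S2=43 S3=40 S4=20 blocked=[]
Op 11: conn=45 S1=30 S2=43 S3=23 S4=20 blocked=[]
Op 12: conn=34 S1=30 S2=32 S3=23 S4=20 blocked=[]

Answer: 34 30 32 23 20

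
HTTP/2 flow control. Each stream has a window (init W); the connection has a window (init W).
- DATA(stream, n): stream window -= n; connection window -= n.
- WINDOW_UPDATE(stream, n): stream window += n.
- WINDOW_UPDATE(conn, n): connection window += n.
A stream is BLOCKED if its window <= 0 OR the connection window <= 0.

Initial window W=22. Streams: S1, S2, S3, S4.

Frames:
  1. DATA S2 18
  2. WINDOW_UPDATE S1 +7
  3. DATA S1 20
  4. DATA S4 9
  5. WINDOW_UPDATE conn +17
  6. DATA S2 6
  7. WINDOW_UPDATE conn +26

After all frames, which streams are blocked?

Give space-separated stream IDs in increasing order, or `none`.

Answer: S2

Derivation:
Op 1: conn=4 S1=22 S2=4 S3=22 S4=22 blocked=[]
Op 2: conn=4 S1=29 S2=4 S3=22 S4=22 blocked=[]
Op 3: conn=-16 S1=9 S2=4 S3=22 S4=22 blocked=[1, 2, 3, 4]
Op 4: conn=-25 S1=9 S2=4 S3=22 S4=13 blocked=[1, 2, 3, 4]
Op 5: conn=-8 S1=9 S2=4 S3=22 S4=13 blocked=[1, 2, 3, 4]
Op 6: conn=-14 S1=9 S2=-2 S3=22 S4=13 blocked=[1, 2, 3, 4]
Op 7: conn=12 S1=9 S2=-2 S3=22 S4=13 blocked=[2]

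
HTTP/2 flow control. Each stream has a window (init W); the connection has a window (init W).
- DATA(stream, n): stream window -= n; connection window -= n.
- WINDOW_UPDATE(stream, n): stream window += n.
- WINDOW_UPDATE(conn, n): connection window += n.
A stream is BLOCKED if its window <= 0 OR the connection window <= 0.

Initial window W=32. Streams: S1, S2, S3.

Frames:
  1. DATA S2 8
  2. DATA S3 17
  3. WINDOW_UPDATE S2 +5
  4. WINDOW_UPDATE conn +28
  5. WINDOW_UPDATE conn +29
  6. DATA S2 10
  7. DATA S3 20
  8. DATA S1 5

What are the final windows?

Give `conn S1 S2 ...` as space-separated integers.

Op 1: conn=24 S1=32 S2=24 S3=32 blocked=[]
Op 2: conn=7 S1=32 S2=24 S3=15 blocked=[]
Op 3: conn=7 S1=32 S2=29 S3=15 blocked=[]
Op 4: conn=35 S1=32 S2=29 S3=15 blocked=[]
Op 5: conn=64 S1=32 S2=29 S3=15 blocked=[]
Op 6: conn=54 S1=32 S2=19 S3=15 blocked=[]
Op 7: conn=34 S1=32 S2=19 S3=-5 blocked=[3]
Op 8: conn=29 S1=27 S2=19 S3=-5 blocked=[3]

Answer: 29 27 19 -5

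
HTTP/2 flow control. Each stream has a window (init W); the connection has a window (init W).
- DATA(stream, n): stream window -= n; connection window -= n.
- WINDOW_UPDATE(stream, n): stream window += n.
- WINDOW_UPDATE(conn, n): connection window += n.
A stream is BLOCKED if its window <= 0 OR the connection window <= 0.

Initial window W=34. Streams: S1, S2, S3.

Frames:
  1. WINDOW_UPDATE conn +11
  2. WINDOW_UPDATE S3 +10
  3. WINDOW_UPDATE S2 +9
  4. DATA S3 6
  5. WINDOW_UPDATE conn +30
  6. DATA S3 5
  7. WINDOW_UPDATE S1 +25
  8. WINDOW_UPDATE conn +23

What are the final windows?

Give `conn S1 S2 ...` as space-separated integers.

Answer: 87 59 43 33

Derivation:
Op 1: conn=45 S1=34 S2=34 S3=34 blocked=[]
Op 2: conn=45 S1=34 S2=34 S3=44 blocked=[]
Op 3: conn=45 S1=34 S2=43 S3=44 blocked=[]
Op 4: conn=39 S1=34 S2=43 S3=38 blocked=[]
Op 5: conn=69 S1=34 S2=43 S3=38 blocked=[]
Op 6: conn=64 S1=34 S2=43 S3=33 blocked=[]
Op 7: conn=64 S1=59 S2=43 S3=33 blocked=[]
Op 8: conn=87 S1=59 S2=43 S3=33 blocked=[]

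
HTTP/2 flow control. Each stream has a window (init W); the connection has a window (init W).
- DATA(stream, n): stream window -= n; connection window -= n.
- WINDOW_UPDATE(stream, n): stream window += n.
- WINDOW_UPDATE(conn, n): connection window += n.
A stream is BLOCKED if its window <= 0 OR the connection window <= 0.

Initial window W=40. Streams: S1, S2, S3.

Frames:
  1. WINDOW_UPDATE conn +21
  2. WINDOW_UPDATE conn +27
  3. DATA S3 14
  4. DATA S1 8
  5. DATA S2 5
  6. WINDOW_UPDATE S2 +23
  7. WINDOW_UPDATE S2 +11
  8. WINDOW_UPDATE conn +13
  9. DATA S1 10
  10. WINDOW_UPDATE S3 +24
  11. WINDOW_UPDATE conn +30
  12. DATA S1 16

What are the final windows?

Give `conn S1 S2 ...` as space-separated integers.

Answer: 78 6 69 50

Derivation:
Op 1: conn=61 S1=40 S2=40 S3=40 blocked=[]
Op 2: conn=88 S1=40 S2=40 S3=40 blocked=[]
Op 3: conn=74 S1=40 S2=40 S3=26 blocked=[]
Op 4: conn=66 S1=32 S2=40 S3=26 blocked=[]
Op 5: conn=61 S1=32 S2=35 S3=26 blocked=[]
Op 6: conn=61 S1=32 S2=58 S3=26 blocked=[]
Op 7: conn=61 S1=32 S2=69 S3=26 blocked=[]
Op 8: conn=74 S1=32 S2=69 S3=26 blocked=[]
Op 9: conn=64 S1=22 S2=69 S3=26 blocked=[]
Op 10: conn=64 S1=22 S2=69 S3=50 blocked=[]
Op 11: conn=94 S1=22 S2=69 S3=50 blocked=[]
Op 12: conn=78 S1=6 S2=69 S3=50 blocked=[]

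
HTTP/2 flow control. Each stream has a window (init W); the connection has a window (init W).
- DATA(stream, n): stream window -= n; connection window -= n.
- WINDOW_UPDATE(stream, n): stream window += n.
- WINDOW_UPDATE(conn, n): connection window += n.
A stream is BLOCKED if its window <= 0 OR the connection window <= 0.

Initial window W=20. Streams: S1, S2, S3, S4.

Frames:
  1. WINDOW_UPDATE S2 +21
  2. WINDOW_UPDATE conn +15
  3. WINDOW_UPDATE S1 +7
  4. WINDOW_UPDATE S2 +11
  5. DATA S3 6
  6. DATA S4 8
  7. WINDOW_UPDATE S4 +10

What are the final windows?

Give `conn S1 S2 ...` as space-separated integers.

Op 1: conn=20 S1=20 S2=41 S3=20 S4=20 blocked=[]
Op 2: conn=35 S1=20 S2=41 S3=20 S4=20 blocked=[]
Op 3: conn=35 S1=27 S2=41 S3=20 S4=20 blocked=[]
Op 4: conn=35 S1=27 S2=52 S3=20 S4=20 blocked=[]
Op 5: conn=29 S1=27 S2=52 S3=14 S4=20 blocked=[]
Op 6: conn=21 S1=27 S2=52 S3=14 S4=12 blocked=[]
Op 7: conn=21 S1=27 S2=52 S3=14 S4=22 blocked=[]

Answer: 21 27 52 14 22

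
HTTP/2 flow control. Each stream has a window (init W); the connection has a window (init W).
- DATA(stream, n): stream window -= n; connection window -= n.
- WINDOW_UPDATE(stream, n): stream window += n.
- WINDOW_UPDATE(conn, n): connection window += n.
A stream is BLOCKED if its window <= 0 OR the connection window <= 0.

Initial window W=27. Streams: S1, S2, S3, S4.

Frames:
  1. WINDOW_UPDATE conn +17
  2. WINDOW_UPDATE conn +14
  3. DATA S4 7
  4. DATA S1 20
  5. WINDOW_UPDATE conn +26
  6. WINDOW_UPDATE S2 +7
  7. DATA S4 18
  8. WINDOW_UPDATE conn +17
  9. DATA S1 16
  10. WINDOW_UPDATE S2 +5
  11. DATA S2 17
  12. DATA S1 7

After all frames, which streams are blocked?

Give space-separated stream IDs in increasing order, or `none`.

Op 1: conn=44 S1=27 S2=27 S3=27 S4=27 blocked=[]
Op 2: conn=58 S1=27 S2=27 S3=27 S4=27 blocked=[]
Op 3: conn=51 S1=27 S2=27 S3=27 S4=20 blocked=[]
Op 4: conn=31 S1=7 S2=27 S3=27 S4=20 blocked=[]
Op 5: conn=57 S1=7 S2=27 S3=27 S4=20 blocked=[]
Op 6: conn=57 S1=7 S2=34 S3=27 S4=20 blocked=[]
Op 7: conn=39 S1=7 S2=34 S3=27 S4=2 blocked=[]
Op 8: conn=56 S1=7 S2=34 S3=27 S4=2 blocked=[]
Op 9: conn=40 S1=-9 S2=34 S3=27 S4=2 blocked=[1]
Op 10: conn=40 S1=-9 S2=39 S3=27 S4=2 blocked=[1]
Op 11: conn=23 S1=-9 S2=22 S3=27 S4=2 blocked=[1]
Op 12: conn=16 S1=-16 S2=22 S3=27 S4=2 blocked=[1]

Answer: S1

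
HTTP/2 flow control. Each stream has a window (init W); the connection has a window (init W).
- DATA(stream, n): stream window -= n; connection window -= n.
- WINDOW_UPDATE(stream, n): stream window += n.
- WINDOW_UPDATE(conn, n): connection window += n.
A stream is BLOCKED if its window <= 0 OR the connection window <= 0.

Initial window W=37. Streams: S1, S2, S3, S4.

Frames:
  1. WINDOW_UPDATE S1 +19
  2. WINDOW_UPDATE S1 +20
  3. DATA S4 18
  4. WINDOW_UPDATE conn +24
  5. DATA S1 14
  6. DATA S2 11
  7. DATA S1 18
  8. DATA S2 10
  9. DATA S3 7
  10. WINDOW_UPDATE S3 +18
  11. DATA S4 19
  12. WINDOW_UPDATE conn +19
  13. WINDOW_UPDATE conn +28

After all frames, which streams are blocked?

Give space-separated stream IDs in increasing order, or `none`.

Op 1: conn=37 S1=56 S2=37 S3=37 S4=37 blocked=[]
Op 2: conn=37 S1=76 S2=37 S3=37 S4=37 blocked=[]
Op 3: conn=19 S1=76 S2=37 S3=37 S4=19 blocked=[]
Op 4: conn=43 S1=76 S2=37 S3=37 S4=19 blocked=[]
Op 5: conn=29 S1=62 S2=37 S3=37 S4=19 blocked=[]
Op 6: conn=18 S1=62 S2=26 S3=37 S4=19 blocked=[]
Op 7: conn=0 S1=44 S2=26 S3=37 S4=19 blocked=[1, 2, 3, 4]
Op 8: conn=-10 S1=44 S2=16 S3=37 S4=19 blocked=[1, 2, 3, 4]
Op 9: conn=-17 S1=44 S2=16 S3=30 S4=19 blocked=[1, 2, 3, 4]
Op 10: conn=-17 S1=44 S2=16 S3=48 S4=19 blocked=[1, 2, 3, 4]
Op 11: conn=-36 S1=44 S2=16 S3=48 S4=0 blocked=[1, 2, 3, 4]
Op 12: conn=-17 S1=44 S2=16 S3=48 S4=0 blocked=[1, 2, 3, 4]
Op 13: conn=11 S1=44 S2=16 S3=48 S4=0 blocked=[4]

Answer: S4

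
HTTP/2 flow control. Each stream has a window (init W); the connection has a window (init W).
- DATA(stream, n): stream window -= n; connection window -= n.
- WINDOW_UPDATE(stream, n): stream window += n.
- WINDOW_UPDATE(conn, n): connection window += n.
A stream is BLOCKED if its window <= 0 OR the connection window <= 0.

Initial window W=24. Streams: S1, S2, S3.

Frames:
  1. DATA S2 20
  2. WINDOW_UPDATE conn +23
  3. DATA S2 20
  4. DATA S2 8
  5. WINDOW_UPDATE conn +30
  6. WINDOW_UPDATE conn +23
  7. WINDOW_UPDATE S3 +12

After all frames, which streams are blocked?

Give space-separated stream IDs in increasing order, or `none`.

Answer: S2

Derivation:
Op 1: conn=4 S1=24 S2=4 S3=24 blocked=[]
Op 2: conn=27 S1=24 S2=4 S3=24 blocked=[]
Op 3: conn=7 S1=24 S2=-16 S3=24 blocked=[2]
Op 4: conn=-1 S1=24 S2=-24 S3=24 blocked=[1, 2, 3]
Op 5: conn=29 S1=24 S2=-24 S3=24 blocked=[2]
Op 6: conn=52 S1=24 S2=-24 S3=24 blocked=[2]
Op 7: conn=52 S1=24 S2=-24 S3=36 blocked=[2]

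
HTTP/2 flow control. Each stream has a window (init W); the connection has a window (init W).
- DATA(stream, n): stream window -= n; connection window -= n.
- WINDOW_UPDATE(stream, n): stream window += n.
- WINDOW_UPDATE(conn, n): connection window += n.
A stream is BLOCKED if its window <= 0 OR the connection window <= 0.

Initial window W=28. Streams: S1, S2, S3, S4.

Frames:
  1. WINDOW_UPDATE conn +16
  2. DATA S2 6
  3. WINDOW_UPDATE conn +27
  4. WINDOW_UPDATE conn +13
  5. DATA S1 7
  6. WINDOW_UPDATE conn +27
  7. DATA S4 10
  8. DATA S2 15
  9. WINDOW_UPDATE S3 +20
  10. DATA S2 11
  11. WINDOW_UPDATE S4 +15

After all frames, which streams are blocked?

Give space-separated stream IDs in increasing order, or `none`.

Op 1: conn=44 S1=28 S2=28 S3=28 S4=28 blocked=[]
Op 2: conn=38 S1=28 S2=22 S3=28 S4=28 blocked=[]
Op 3: conn=65 S1=28 S2=22 S3=28 S4=28 blocked=[]
Op 4: conn=78 S1=28 S2=22 S3=28 S4=28 blocked=[]
Op 5: conn=71 S1=21 S2=22 S3=28 S4=28 blocked=[]
Op 6: conn=98 S1=21 S2=22 S3=28 S4=28 blocked=[]
Op 7: conn=88 S1=21 S2=22 S3=28 S4=18 blocked=[]
Op 8: conn=73 S1=21 S2=7 S3=28 S4=18 blocked=[]
Op 9: conn=73 S1=21 S2=7 S3=48 S4=18 blocked=[]
Op 10: conn=62 S1=21 S2=-4 S3=48 S4=18 blocked=[2]
Op 11: conn=62 S1=21 S2=-4 S3=48 S4=33 blocked=[2]

Answer: S2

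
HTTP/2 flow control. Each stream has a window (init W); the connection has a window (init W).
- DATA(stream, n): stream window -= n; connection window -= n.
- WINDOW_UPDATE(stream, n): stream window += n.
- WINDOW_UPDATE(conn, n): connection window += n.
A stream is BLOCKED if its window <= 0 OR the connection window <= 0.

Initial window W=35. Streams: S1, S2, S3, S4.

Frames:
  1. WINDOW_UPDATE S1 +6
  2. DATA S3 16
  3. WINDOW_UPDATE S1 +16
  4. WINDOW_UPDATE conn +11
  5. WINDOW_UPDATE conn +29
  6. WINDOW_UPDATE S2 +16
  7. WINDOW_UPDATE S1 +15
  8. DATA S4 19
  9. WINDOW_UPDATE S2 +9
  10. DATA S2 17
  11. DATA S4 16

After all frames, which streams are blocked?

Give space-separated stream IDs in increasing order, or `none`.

Op 1: conn=35 S1=41 S2=35 S3=35 S4=35 blocked=[]
Op 2: conn=19 S1=41 S2=35 S3=19 S4=35 blocked=[]
Op 3: conn=19 S1=57 S2=35 S3=19 S4=35 blocked=[]
Op 4: conn=30 S1=57 S2=35 S3=19 S4=35 blocked=[]
Op 5: conn=59 S1=57 S2=35 S3=19 S4=35 blocked=[]
Op 6: conn=59 S1=57 S2=51 S3=19 S4=35 blocked=[]
Op 7: conn=59 S1=72 S2=51 S3=19 S4=35 blocked=[]
Op 8: conn=40 S1=72 S2=51 S3=19 S4=16 blocked=[]
Op 9: conn=40 S1=72 S2=60 S3=19 S4=16 blocked=[]
Op 10: conn=23 S1=72 S2=43 S3=19 S4=16 blocked=[]
Op 11: conn=7 S1=72 S2=43 S3=19 S4=0 blocked=[4]

Answer: S4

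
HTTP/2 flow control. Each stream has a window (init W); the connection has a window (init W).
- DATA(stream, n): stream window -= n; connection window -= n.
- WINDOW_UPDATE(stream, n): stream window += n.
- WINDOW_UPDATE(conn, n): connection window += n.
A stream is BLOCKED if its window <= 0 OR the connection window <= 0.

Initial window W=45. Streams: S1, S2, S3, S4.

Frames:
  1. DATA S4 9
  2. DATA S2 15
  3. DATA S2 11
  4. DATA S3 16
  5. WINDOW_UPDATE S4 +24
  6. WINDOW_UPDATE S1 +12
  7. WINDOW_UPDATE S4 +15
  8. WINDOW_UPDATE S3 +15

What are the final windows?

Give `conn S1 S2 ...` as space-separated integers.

Answer: -6 57 19 44 75

Derivation:
Op 1: conn=36 S1=45 S2=45 S3=45 S4=36 blocked=[]
Op 2: conn=21 S1=45 S2=30 S3=45 S4=36 blocked=[]
Op 3: conn=10 S1=45 S2=19 S3=45 S4=36 blocked=[]
Op 4: conn=-6 S1=45 S2=19 S3=29 S4=36 blocked=[1, 2, 3, 4]
Op 5: conn=-6 S1=45 S2=19 S3=29 S4=60 blocked=[1, 2, 3, 4]
Op 6: conn=-6 S1=57 S2=19 S3=29 S4=60 blocked=[1, 2, 3, 4]
Op 7: conn=-6 S1=57 S2=19 S3=29 S4=75 blocked=[1, 2, 3, 4]
Op 8: conn=-6 S1=57 S2=19 S3=44 S4=75 blocked=[1, 2, 3, 4]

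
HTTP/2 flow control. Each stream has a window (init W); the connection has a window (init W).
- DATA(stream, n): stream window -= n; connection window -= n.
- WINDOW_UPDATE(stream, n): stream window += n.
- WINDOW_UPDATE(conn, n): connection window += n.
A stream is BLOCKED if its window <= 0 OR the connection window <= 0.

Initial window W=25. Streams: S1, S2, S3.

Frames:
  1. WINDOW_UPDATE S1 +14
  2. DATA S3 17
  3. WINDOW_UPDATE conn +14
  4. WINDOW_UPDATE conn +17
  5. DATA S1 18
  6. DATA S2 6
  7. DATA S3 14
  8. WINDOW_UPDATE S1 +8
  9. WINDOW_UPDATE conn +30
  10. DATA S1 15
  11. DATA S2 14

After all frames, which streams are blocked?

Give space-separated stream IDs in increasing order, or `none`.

Op 1: conn=25 S1=39 S2=25 S3=25 blocked=[]
Op 2: conn=8 S1=39 S2=25 S3=8 blocked=[]
Op 3: conn=22 S1=39 S2=25 S3=8 blocked=[]
Op 4: conn=39 S1=39 S2=25 S3=8 blocked=[]
Op 5: conn=21 S1=21 S2=25 S3=8 blocked=[]
Op 6: conn=15 S1=21 S2=19 S3=8 blocked=[]
Op 7: conn=1 S1=21 S2=19 S3=-6 blocked=[3]
Op 8: conn=1 S1=29 S2=19 S3=-6 blocked=[3]
Op 9: conn=31 S1=29 S2=19 S3=-6 blocked=[3]
Op 10: conn=16 S1=14 S2=19 S3=-6 blocked=[3]
Op 11: conn=2 S1=14 S2=5 S3=-6 blocked=[3]

Answer: S3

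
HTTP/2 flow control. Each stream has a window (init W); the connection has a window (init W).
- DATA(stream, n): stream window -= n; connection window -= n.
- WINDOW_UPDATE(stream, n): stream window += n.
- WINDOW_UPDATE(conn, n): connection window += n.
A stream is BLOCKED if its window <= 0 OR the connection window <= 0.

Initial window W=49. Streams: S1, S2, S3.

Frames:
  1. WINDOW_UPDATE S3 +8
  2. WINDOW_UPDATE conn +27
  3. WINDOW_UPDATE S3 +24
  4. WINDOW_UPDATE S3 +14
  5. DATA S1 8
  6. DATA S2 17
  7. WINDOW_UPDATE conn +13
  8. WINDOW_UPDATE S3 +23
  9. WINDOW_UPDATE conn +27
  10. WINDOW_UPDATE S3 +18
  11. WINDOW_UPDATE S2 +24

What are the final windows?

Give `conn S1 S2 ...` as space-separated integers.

Op 1: conn=49 S1=49 S2=49 S3=57 blocked=[]
Op 2: conn=76 S1=49 S2=49 S3=57 blocked=[]
Op 3: conn=76 S1=49 S2=49 S3=81 blocked=[]
Op 4: conn=76 S1=49 S2=49 S3=95 blocked=[]
Op 5: conn=68 S1=41 S2=49 S3=95 blocked=[]
Op 6: conn=51 S1=41 S2=32 S3=95 blocked=[]
Op 7: conn=64 S1=41 S2=32 S3=95 blocked=[]
Op 8: conn=64 S1=41 S2=32 S3=118 blocked=[]
Op 9: conn=91 S1=41 S2=32 S3=118 blocked=[]
Op 10: conn=91 S1=41 S2=32 S3=136 blocked=[]
Op 11: conn=91 S1=41 S2=56 S3=136 blocked=[]

Answer: 91 41 56 136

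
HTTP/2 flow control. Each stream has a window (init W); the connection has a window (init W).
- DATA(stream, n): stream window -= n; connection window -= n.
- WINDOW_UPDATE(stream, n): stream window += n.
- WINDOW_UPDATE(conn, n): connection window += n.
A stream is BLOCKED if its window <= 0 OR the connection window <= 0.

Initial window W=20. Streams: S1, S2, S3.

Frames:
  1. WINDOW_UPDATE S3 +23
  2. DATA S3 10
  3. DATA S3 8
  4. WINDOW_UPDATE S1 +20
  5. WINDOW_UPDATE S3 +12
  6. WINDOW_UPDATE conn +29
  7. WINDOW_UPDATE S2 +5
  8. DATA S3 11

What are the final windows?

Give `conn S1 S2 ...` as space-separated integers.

Answer: 20 40 25 26

Derivation:
Op 1: conn=20 S1=20 S2=20 S3=43 blocked=[]
Op 2: conn=10 S1=20 S2=20 S3=33 blocked=[]
Op 3: conn=2 S1=20 S2=20 S3=25 blocked=[]
Op 4: conn=2 S1=40 S2=20 S3=25 blocked=[]
Op 5: conn=2 S1=40 S2=20 S3=37 blocked=[]
Op 6: conn=31 S1=40 S2=20 S3=37 blocked=[]
Op 7: conn=31 S1=40 S2=25 S3=37 blocked=[]
Op 8: conn=20 S1=40 S2=25 S3=26 blocked=[]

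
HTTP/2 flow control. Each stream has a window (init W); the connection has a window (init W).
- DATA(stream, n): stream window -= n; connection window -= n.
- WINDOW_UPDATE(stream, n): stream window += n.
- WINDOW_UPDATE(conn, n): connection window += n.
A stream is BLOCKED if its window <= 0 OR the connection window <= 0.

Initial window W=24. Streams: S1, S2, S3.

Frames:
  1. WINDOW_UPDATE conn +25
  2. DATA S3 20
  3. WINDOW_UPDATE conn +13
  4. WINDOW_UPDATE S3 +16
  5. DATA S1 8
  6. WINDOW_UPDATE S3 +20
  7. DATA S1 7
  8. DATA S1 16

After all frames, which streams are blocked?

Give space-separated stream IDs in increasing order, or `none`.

Answer: S1

Derivation:
Op 1: conn=49 S1=24 S2=24 S3=24 blocked=[]
Op 2: conn=29 S1=24 S2=24 S3=4 blocked=[]
Op 3: conn=42 S1=24 S2=24 S3=4 blocked=[]
Op 4: conn=42 S1=24 S2=24 S3=20 blocked=[]
Op 5: conn=34 S1=16 S2=24 S3=20 blocked=[]
Op 6: conn=34 S1=16 S2=24 S3=40 blocked=[]
Op 7: conn=27 S1=9 S2=24 S3=40 blocked=[]
Op 8: conn=11 S1=-7 S2=24 S3=40 blocked=[1]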